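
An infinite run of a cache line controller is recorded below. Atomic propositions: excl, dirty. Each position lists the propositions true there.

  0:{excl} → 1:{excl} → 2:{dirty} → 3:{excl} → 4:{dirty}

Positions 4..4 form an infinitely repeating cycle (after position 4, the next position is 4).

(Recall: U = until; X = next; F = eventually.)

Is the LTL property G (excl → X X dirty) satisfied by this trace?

excl → X X dirty must hold at every position from 0 onward. It fails at position 1, so G (excl → X X dirty) is false.
Positions where excl holds: 0, 1, 3.
Check X X dirty at each: 0→ok, 1→fails, 3→ok.

Does not hold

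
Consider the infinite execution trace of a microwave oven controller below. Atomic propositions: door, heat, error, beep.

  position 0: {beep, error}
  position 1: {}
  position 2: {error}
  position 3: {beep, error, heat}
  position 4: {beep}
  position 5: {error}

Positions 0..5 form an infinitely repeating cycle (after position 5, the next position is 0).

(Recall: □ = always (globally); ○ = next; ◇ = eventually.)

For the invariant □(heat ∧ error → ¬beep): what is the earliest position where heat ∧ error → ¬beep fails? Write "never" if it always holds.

3

Check heat ∧ error → ¬beep at each position in order: 0 ✓, 1 ✓, 2 ✓.
At position 3 the labels are {beep, error, heat}, so heat ∧ error → ¬beep is false there. This is the first violation.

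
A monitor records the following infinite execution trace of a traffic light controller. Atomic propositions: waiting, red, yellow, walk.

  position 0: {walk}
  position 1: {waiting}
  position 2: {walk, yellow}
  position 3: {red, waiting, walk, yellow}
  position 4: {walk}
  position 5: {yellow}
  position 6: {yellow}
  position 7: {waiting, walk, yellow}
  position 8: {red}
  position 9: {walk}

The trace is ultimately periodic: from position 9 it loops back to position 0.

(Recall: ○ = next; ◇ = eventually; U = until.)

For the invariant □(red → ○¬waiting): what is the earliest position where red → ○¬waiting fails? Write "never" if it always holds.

red → ○¬waiting holds at every position 0..9, and those are all the positions the trace ever visits, so the invariant □(red → ○¬waiting) is never violated.

never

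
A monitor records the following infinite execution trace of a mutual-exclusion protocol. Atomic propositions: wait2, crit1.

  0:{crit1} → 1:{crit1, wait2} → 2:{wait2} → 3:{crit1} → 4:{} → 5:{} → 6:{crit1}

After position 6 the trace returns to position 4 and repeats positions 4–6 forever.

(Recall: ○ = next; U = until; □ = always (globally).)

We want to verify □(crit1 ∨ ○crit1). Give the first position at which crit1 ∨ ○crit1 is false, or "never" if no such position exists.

Check crit1 ∨ ○crit1 at each position in order: 0 ✓, 1 ✓, 2 ✓, 3 ✓.
At position 4 the labels are {} and the next position 5 has {}, so crit1 ∨ ○crit1 is false there. This is the first violation.

4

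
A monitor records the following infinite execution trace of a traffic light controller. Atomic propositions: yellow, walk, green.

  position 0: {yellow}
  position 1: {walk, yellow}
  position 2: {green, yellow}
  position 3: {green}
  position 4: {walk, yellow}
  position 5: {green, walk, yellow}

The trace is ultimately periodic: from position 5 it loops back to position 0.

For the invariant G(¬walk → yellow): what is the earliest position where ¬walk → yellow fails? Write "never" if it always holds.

3

Check ¬walk → yellow at each position in order: 0 ✓, 1 ✓, 2 ✓.
At position 3 the labels are {green}, so ¬walk → yellow is false there. This is the first violation.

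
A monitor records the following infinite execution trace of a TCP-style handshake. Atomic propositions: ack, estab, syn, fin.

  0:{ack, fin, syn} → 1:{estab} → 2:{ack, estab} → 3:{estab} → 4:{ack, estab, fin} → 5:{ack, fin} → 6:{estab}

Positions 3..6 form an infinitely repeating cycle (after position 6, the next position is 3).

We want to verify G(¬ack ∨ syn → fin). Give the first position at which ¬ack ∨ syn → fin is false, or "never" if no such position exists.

Check ¬ack ∨ syn → fin at each position in order: 0 ✓.
At position 1 the labels are {estab}, so ¬ack ∨ syn → fin is false there. This is the first violation.

1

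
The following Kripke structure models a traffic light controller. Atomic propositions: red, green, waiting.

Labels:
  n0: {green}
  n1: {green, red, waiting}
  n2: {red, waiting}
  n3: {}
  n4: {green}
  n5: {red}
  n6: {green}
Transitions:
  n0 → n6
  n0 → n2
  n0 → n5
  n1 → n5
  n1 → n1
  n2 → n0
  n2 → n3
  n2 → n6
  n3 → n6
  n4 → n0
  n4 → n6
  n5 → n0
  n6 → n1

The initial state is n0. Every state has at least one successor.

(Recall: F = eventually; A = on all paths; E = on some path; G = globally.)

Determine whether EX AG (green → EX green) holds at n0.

Holds

States satisfying AG (green → EX green): {n0, n1, n2, n3, n4, n5, n6}.
States satisfying EX AG (green → EX green): {n0, n1, n2, n3, n4, n5, n6}.
n0 ∈ Sat(EX AG (green → EX green)).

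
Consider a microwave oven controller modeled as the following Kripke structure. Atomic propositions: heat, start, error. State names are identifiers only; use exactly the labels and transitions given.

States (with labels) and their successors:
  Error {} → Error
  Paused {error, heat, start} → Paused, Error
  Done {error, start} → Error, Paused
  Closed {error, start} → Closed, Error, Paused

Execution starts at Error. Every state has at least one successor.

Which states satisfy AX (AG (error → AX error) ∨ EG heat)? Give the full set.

{Error, Paused, Done}

States satisfying AG (error → AX error) ∨ EG heat: {Error, Paused}.
States satisfying AX (AG (error → AX error) ∨ EG heat): {Error, Paused, Done}.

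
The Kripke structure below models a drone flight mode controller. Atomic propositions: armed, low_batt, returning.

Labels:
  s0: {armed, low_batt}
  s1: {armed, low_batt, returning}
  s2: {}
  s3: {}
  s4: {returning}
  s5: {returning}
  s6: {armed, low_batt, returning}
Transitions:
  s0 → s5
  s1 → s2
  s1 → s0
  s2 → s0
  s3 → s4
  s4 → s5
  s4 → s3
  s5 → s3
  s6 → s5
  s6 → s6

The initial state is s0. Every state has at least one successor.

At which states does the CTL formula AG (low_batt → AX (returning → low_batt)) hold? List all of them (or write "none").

{s3, s4, s5}

States satisfying low_batt → AX (returning → low_batt): {s1, s2, s3, s4, s5}.
States satisfying AG (low_batt → AX (returning → low_batt)): {s3, s4, s5}.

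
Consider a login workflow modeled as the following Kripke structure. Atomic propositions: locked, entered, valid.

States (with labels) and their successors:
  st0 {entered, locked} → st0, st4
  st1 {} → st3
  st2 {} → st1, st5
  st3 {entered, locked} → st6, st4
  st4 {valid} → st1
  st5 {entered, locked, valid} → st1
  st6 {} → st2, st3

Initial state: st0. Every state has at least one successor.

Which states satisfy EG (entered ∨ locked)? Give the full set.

{st0}

States satisfying entered ∨ locked: {st0, st3, st5}.
States satisfying EG (entered ∨ locked): {st0}.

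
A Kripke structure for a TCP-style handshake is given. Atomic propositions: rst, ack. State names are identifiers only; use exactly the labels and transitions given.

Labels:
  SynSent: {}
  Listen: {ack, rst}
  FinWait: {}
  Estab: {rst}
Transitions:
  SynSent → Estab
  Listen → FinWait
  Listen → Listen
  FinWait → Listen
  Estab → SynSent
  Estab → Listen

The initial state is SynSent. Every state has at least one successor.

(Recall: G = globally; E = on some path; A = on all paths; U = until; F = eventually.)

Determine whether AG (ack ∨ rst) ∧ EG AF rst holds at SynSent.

No

States satisfying ack ∨ rst: {Listen, Estab}.
States satisfying AG (ack ∨ rst): ∅.
States satisfying AF rst: {SynSent, Listen, FinWait, Estab}.
States satisfying EG AF rst: {SynSent, Listen, FinWait, Estab}.
States satisfying AG (ack ∨ rst) ∧ EG AF rst: ∅.
SynSent ∉ Sat(AG (ack ∨ rst) ∧ EG AF rst).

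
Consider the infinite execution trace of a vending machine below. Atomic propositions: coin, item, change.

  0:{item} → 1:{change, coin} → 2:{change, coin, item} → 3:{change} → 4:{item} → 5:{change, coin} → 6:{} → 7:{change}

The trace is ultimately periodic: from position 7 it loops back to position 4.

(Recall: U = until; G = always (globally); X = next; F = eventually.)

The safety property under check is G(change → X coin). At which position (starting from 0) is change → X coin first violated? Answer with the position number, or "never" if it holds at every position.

2

Check change → X coin at each position in order: 0 ✓, 1 ✓.
At position 2 the labels are {change, coin, item} and the next position 3 has {change}, so change → X coin is false there. This is the first violation.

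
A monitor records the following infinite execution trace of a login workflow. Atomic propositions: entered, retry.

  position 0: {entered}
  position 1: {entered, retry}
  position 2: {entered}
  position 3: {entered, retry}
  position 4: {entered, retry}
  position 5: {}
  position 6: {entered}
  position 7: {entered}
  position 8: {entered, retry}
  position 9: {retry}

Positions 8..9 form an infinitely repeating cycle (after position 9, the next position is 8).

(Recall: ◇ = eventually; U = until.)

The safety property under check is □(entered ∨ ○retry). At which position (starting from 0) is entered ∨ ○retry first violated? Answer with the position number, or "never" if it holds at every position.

5

Check entered ∨ ○retry at each position in order: 0 ✓, 1 ✓, 2 ✓, 3 ✓, 4 ✓.
At position 5 the labels are {} and the next position 6 has {entered}, so entered ∨ ○retry is false there. This is the first violation.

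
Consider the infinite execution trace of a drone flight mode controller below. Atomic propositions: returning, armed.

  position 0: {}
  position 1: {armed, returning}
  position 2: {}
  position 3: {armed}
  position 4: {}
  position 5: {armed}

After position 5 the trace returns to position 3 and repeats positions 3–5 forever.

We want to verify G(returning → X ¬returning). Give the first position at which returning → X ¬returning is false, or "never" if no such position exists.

returning → X ¬returning holds at every position 0..5, and those are all the positions the trace ever visits, so the invariant G(returning → X ¬returning) is never violated.

never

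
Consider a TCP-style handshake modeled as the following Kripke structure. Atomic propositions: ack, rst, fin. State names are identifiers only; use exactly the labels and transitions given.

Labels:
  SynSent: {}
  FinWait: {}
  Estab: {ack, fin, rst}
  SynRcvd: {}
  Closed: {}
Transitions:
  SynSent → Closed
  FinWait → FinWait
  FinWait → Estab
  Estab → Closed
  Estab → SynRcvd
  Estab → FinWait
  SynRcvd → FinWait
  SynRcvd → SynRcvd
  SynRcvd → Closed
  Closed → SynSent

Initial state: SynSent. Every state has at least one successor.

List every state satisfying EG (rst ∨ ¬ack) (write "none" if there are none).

States satisfying rst ∨ ¬ack: {SynSent, FinWait, Estab, SynRcvd, Closed}.
States satisfying EG (rst ∨ ¬ack): {SynSent, FinWait, Estab, SynRcvd, Closed}.

{SynSent, FinWait, Estab, SynRcvd, Closed}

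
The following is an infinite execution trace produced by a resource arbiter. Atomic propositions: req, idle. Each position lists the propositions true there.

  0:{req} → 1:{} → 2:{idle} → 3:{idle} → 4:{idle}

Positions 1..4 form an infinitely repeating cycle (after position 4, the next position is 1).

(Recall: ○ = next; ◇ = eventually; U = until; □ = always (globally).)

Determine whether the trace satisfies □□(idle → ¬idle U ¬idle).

Violated

□(idle → ¬idle U ¬idle) must hold at every position from 0 onward. It fails at position 0, so □□(idle → ¬idle U ¬idle) is false.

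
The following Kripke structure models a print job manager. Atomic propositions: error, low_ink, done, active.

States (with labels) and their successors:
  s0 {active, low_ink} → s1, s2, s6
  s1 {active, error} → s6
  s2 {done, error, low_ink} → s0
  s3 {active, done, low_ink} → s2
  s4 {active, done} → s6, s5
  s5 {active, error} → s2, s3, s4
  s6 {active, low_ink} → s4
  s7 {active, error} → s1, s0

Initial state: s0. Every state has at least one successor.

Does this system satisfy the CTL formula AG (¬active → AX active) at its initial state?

Satisfied

States satisfying ¬active → AX active: {s0, s1, s2, s3, s4, s5, s6, s7}.
States satisfying AG (¬active → AX active): {s0, s1, s2, s3, s4, s5, s6, s7}.
Every state reachable from s0 satisfies ¬active → AX active.
s0 ∈ Sat(AG (¬active → AX active)).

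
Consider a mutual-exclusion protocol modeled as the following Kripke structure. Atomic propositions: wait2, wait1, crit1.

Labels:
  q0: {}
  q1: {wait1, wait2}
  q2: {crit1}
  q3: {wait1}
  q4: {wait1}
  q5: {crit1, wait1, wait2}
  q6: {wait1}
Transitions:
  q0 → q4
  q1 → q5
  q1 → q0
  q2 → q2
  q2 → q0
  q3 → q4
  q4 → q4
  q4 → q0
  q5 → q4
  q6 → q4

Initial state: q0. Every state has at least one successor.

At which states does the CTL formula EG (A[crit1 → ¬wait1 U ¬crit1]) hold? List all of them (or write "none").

{q0, q1, q3, q4, q6}

States satisfying A[crit1 → ¬wait1 U ¬crit1]: {q0, q1, q3, q4, q6}.
States satisfying EG (A[crit1 → ¬wait1 U ¬crit1]): {q0, q1, q3, q4, q6}.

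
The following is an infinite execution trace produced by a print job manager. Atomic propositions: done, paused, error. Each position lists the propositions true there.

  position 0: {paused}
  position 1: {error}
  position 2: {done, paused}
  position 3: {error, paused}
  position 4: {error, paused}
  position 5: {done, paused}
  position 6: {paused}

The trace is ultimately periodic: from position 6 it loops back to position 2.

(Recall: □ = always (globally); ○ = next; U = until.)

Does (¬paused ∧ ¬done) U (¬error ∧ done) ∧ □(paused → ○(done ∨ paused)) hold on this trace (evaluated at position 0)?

Walking from position 0: at position 0, ¬error ∧ done has not yet held and ¬paused ∧ ¬done fails, so (¬paused ∧ ¬done) U (¬error ∧ done) is false.
paused → ○(done ∨ paused) must hold at every position from 0 onward. It fails at position 0, so □(paused → ○(done ∨ paused)) is false.
Positions where paused holds: 0, 2, 3, 4, 5, 6.
Check ○(done ∨ paused) at each: 0→fails, 2→ok, 3→ok, 4→ok, 5→ok, 6→ok.
At position 0: (¬paused ∧ ¬done) U (¬error ∧ done) is false; □(paused → ○(done ∨ paused)) is false; so (¬paused ∧ ¬done) U (¬error ∧ done) ∧ □(paused → ○(done ∨ paused)) is false.

Violated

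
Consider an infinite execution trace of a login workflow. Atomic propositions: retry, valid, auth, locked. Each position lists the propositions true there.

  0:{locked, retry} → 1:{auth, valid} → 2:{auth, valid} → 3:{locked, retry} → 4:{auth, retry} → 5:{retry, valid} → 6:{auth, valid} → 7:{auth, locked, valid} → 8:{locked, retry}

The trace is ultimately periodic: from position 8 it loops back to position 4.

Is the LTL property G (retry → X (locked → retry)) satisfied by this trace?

retry → X (locked → retry) holds at every position 0..8, and those are all positions ever visited, so G (retry → X (locked → retry)) holds.
Positions where retry holds: 0, 3, 4, 5, 8.
Check X (locked → retry) at each: 0→ok, 3→ok, 4→ok, 5→ok, 8→ok.

Satisfied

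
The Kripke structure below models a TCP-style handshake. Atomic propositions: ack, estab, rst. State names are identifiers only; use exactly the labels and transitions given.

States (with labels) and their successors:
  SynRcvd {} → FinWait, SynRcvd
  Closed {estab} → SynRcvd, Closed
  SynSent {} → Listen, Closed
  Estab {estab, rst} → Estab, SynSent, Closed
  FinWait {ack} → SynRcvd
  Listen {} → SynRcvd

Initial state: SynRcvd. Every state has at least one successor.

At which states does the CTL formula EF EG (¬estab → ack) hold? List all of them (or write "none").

{Closed, SynSent, Estab}

States satisfying EG (¬estab → ack): {Closed, Estab}.
States satisfying EF EG (¬estab → ack): {Closed, SynSent, Estab}.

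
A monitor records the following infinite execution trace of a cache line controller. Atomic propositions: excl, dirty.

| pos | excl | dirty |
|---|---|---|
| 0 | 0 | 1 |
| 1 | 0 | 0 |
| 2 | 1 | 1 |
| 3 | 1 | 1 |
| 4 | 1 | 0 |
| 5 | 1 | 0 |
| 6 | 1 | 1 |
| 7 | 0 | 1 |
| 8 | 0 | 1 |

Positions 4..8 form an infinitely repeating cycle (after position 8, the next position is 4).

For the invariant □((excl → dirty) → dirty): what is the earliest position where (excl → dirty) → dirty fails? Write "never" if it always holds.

Check (excl → dirty) → dirty at each position in order: 0 ✓.
At position 1 the labels are {}, so (excl → dirty) → dirty is false there. This is the first violation.

1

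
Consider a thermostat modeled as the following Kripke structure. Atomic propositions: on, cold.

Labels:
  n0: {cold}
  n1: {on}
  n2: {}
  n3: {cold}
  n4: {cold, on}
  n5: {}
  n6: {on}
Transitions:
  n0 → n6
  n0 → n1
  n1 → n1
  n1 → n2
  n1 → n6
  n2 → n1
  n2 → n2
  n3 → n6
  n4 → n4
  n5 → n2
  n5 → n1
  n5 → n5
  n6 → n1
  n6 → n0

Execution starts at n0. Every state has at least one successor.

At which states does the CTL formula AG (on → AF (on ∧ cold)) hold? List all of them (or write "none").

{n4}

States satisfying on → AF (on ∧ cold): {n0, n2, n3, n4, n5}.
States satisfying AG (on → AF (on ∧ cold)): {n4}.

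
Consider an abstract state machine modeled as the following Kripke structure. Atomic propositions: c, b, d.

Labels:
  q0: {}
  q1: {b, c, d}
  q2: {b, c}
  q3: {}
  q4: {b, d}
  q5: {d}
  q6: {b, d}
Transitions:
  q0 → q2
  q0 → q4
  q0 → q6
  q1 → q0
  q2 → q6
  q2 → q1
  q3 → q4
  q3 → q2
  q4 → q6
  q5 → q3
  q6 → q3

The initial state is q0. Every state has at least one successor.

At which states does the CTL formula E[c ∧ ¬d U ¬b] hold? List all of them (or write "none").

{q0, q3, q5}

States satisfying c ∧ ¬d: {q2}.
States satisfying ¬b: {q0, q3, q5}.
States satisfying E[c ∧ ¬d U ¬b]: {q0, q3, q5}.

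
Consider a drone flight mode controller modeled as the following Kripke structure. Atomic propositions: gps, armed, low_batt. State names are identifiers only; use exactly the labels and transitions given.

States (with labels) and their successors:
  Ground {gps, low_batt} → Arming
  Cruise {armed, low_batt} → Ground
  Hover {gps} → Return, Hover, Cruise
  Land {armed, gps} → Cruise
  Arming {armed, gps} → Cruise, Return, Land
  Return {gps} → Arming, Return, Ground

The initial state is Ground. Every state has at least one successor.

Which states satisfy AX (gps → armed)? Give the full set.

States satisfying gps → armed: {Cruise, Land, Arming}.
States satisfying AX (gps → armed): {Ground, Land}.

{Ground, Land}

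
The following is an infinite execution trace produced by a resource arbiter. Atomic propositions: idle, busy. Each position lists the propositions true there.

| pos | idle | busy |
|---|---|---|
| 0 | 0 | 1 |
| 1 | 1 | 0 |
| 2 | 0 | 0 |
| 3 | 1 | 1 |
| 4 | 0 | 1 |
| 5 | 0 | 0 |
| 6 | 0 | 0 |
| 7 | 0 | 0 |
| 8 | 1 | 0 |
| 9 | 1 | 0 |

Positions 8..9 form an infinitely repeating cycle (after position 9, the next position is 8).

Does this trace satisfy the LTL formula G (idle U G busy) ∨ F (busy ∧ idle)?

Satisfied

idle U G busy must hold at every position from 0 onward. It fails at position 0, so G (idle U G busy) is false.
busy ∧ idle holds at position 3, which is reachable from 0, so F (busy ∧ idle) holds.
At position 0: G (idle U G busy) is false; F (busy ∧ idle) is true; so G (idle U G busy) ∨ F (busy ∧ idle) is true.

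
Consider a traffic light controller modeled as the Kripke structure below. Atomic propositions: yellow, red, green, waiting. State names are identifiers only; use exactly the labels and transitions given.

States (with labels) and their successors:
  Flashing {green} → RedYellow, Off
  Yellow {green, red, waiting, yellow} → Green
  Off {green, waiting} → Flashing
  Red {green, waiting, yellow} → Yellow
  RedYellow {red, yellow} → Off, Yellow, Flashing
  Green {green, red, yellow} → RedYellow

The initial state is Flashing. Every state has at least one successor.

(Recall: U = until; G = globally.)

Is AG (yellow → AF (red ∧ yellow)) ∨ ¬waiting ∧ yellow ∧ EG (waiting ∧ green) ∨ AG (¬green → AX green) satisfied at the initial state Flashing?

States satisfying yellow → AF (red ∧ yellow): {Flashing, Yellow, Off, Red, RedYellow, Green}.
States satisfying AG (yellow → AF (red ∧ yellow)): {Flashing, Yellow, Off, Red, RedYellow, Green}.
States satisfying ¬waiting: {Flashing, RedYellow, Green}.
States satisfying ¬waiting ∧ yellow: {RedYellow, Green}.
States satisfying waiting ∧ green: {Yellow, Off, Red}.
States satisfying EG (waiting ∧ green): ∅.
States satisfying ¬waiting ∧ yellow ∧ EG (waiting ∧ green): ∅.
States satisfying ¬green → AX green: {Flashing, Yellow, Off, Red, RedYellow, Green}.
States satisfying AG (¬green → AX green): {Flashing, Yellow, Off, Red, RedYellow, Green}.
States satisfying AG (yellow → AF (red ∧ yellow)) ∨ ¬waiting ∧ yellow ∧ EG (waiting ∧ green) ∨ AG (¬green → AX green): {Flashing, Yellow, Off, Red, RedYellow, Green}.
Flashing ∈ Sat(AG (yellow → AF (red ∧ yellow)) ∨ ¬waiting ∧ yellow ∧ EG (waiting ∧ green) ∨ AG (¬green → AX green)).

Yes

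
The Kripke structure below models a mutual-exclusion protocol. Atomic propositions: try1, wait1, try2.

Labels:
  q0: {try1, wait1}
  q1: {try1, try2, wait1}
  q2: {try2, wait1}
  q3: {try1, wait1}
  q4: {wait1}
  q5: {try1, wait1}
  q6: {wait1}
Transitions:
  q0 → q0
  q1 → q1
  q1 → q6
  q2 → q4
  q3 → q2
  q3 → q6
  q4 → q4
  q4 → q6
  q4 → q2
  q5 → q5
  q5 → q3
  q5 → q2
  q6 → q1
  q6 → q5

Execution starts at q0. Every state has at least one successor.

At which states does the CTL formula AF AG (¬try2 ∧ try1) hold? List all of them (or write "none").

States satisfying AG (¬try2 ∧ try1): {q0}.
States satisfying AF AG (¬try2 ∧ try1): {q0}.

{q0}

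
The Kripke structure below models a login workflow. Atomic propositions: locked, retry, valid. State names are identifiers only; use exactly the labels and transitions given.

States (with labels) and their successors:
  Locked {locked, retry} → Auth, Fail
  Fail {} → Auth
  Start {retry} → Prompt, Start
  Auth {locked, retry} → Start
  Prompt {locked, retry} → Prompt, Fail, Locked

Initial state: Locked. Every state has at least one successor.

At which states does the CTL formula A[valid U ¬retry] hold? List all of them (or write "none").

{Fail}

States satisfying valid: ∅.
States satisfying ¬retry: {Fail}.
States satisfying A[valid U ¬retry]: {Fail}.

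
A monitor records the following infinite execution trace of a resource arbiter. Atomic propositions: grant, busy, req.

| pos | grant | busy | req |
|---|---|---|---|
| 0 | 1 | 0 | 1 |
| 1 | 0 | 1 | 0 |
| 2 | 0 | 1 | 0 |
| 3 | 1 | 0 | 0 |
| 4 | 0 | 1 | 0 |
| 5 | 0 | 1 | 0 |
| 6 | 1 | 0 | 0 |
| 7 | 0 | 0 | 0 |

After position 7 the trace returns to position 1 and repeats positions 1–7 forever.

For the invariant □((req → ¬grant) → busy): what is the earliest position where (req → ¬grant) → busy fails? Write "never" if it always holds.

Check (req → ¬grant) → busy at each position in order: 0 ✓, 1 ✓, 2 ✓.
At position 3 the labels are {grant}, so (req → ¬grant) → busy is false there. This is the first violation.

3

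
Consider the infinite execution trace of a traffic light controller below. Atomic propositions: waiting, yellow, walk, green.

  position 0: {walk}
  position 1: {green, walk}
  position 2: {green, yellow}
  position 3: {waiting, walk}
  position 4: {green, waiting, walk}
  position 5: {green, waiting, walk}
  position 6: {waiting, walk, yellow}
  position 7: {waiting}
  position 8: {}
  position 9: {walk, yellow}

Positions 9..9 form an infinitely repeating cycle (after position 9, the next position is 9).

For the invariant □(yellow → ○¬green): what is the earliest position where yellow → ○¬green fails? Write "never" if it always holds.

never

yellow → ○¬green holds at every position 0..9, and those are all the positions the trace ever visits, so the invariant □(yellow → ○¬green) is never violated.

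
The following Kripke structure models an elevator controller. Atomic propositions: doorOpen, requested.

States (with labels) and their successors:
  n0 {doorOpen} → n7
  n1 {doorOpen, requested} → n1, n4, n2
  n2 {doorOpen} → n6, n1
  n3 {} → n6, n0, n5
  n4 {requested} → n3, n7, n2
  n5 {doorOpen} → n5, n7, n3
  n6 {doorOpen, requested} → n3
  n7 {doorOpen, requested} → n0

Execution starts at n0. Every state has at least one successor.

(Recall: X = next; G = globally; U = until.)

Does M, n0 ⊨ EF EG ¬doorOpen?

States satisfying EG ¬doorOpen: ∅.
States satisfying EF EG ¬doorOpen: ∅.
No suitable path/successor from n0 witnesses the formula.
n0 ∉ Sat(EF EG ¬doorOpen).

Violated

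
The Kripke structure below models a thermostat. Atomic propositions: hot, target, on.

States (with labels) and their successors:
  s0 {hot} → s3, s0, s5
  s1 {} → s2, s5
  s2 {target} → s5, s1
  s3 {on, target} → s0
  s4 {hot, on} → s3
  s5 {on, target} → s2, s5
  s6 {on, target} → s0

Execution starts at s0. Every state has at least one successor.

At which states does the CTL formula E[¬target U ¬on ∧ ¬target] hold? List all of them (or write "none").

States satisfying ¬target: {s0, s1, s4}.
States satisfying ¬on ∧ ¬target: {s0, s1}.
States satisfying E[¬target U ¬on ∧ ¬target]: {s0, s1}.

{s0, s1}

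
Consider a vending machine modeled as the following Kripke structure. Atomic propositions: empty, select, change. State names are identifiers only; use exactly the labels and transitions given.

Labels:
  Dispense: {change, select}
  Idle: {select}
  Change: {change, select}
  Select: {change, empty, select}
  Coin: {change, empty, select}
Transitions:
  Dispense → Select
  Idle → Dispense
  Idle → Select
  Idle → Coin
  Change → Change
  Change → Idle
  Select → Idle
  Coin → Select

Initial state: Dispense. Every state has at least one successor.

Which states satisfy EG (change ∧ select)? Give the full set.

States satisfying change ∧ select: {Dispense, Change, Select, Coin}.
States satisfying EG (change ∧ select): {Change}.

{Change}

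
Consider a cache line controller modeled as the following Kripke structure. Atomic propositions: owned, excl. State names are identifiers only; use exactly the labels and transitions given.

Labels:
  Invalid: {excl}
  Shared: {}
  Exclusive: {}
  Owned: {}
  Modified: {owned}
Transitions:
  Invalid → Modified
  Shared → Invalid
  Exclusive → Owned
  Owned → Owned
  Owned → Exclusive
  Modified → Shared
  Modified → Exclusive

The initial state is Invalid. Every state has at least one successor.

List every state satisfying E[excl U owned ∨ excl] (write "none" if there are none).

{Invalid, Modified}

States satisfying excl: {Invalid}.
States satisfying owned ∨ excl: {Invalid, Modified}.
States satisfying E[excl U owned ∨ excl]: {Invalid, Modified}.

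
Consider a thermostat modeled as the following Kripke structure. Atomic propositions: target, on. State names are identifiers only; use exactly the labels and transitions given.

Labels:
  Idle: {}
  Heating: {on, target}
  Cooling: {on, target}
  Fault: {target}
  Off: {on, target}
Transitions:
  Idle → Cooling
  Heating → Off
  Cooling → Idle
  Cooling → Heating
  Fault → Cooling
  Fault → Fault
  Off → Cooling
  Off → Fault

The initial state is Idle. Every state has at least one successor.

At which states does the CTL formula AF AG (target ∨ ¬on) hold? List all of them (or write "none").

States satisfying AG (target ∨ ¬on): {Idle, Heating, Cooling, Fault, Off}.
States satisfying AF AG (target ∨ ¬on): {Idle, Heating, Cooling, Fault, Off}.

{Idle, Heating, Cooling, Fault, Off}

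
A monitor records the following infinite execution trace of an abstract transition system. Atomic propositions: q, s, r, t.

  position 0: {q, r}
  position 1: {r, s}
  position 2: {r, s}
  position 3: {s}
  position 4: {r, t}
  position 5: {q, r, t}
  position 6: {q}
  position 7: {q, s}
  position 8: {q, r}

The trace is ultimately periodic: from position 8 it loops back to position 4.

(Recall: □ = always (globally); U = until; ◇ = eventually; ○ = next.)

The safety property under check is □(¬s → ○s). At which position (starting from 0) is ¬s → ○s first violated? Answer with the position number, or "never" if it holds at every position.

4

Check ¬s → ○s at each position in order: 0 ✓, 1 ✓, 2 ✓, 3 ✓.
At position 4 the labels are {r, t} and the next position 5 has {q, r, t}, so ¬s → ○s is false there. This is the first violation.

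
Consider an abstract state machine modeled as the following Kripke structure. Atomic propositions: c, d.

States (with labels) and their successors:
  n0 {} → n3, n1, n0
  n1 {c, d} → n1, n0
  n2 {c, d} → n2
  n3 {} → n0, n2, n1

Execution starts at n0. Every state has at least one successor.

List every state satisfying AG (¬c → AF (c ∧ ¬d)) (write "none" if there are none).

{n2}

States satisfying ¬c → AF (c ∧ ¬d): {n1, n2}.
States satisfying AG (¬c → AF (c ∧ ¬d)): {n2}.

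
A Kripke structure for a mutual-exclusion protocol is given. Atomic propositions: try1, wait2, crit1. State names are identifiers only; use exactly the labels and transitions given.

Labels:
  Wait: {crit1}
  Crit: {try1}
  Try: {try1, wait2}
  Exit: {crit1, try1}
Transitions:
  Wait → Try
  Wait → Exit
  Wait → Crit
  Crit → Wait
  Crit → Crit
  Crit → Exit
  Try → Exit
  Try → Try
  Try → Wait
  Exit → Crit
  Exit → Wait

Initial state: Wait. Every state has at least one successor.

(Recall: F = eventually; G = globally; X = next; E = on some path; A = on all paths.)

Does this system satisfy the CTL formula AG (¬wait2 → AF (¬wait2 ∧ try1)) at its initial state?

States satisfying ¬wait2 → AF (¬wait2 ∧ try1): {Crit, Try, Exit}.
States satisfying AG (¬wait2 → AF (¬wait2 ∧ try1)): ∅.
Wait is reachable from Wait and violates ¬wait2 → AF (¬wait2 ∧ try1), so AG fails at Wait.
Wait ∉ Sat(AG (¬wait2 → AF (¬wait2 ∧ try1))).

Violated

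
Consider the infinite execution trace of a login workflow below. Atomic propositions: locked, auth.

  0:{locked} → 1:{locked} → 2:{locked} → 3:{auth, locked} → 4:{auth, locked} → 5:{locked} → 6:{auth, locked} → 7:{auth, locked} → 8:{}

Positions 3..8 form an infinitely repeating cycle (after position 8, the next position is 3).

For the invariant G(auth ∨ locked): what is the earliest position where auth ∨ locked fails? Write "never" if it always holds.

Check auth ∨ locked at each position in order: 0 ✓, 1 ✓, 2 ✓, 3 ✓, 4 ✓, 5 ✓, 6 ✓, 7 ✓.
At position 8 the labels are {}, so auth ∨ locked is false there. This is the first violation.

8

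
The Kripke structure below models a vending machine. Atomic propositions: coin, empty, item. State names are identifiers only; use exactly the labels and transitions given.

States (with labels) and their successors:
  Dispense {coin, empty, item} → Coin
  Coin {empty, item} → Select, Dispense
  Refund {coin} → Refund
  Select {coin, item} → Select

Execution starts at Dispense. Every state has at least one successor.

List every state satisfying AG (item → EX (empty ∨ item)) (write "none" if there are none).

States satisfying item → EX (empty ∨ item): {Dispense, Coin, Refund, Select}.
States satisfying AG (item → EX (empty ∨ item)): {Dispense, Coin, Refund, Select}.

{Dispense, Coin, Refund, Select}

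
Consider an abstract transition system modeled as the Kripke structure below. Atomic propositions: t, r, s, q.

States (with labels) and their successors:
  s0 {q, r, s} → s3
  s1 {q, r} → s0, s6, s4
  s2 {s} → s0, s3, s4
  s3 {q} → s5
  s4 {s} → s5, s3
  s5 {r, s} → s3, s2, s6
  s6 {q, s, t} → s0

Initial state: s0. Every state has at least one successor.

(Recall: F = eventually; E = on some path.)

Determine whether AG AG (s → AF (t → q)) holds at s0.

States satisfying AG (s → AF (t → q)): {s0, s1, s2, s3, s4, s5, s6}.
States satisfying AG AG (s → AF (t → q)): {s0, s1, s2, s3, s4, s5, s6}.
Every state reachable from s0 satisfies AG (s → AF (t → q)).
s0 ∈ Sat(AG AG (s → AF (t → q))).

Satisfied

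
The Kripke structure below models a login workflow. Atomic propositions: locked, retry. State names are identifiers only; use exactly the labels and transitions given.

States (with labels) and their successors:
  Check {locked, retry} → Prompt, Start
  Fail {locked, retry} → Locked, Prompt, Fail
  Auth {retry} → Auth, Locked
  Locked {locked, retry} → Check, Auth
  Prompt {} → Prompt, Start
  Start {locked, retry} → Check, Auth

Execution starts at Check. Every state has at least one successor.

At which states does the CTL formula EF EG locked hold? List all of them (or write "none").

{Check, Fail, Auth, Locked, Prompt, Start}

States satisfying EG locked: {Check, Fail, Locked, Start}.
States satisfying EF EG locked: {Check, Fail, Auth, Locked, Prompt, Start}.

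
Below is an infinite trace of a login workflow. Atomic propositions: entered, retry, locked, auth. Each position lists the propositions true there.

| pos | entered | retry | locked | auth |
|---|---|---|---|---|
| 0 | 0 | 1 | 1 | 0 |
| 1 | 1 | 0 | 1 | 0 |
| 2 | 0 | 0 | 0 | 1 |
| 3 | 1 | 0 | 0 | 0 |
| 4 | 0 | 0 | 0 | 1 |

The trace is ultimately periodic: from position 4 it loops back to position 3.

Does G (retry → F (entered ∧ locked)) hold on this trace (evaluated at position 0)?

Yes

retry → F (entered ∧ locked) holds at every position 0..4, and those are all positions ever visited, so G (retry → F (entered ∧ locked)) holds.
Positions where retry holds: 0.
Check F (entered ∧ locked) at each: 0→ok.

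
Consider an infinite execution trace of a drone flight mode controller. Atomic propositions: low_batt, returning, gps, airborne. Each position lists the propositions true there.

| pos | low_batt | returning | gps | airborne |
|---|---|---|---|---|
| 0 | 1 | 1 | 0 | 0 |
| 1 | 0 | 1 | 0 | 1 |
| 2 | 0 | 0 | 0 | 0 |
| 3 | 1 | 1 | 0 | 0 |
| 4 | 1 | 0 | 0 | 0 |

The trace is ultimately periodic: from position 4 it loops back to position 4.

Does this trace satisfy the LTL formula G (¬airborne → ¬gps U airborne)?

Violated

¬airborne → ¬gps U airborne must hold at every position from 0 onward. It fails at position 2, so G (¬airborne → ¬gps U airborne) is false.
Positions where ¬airborne holds: 0, 2, 3, 4.
Check ¬gps U airborne at each: 0→ok, 2→fails, 3→fails, 4→fails.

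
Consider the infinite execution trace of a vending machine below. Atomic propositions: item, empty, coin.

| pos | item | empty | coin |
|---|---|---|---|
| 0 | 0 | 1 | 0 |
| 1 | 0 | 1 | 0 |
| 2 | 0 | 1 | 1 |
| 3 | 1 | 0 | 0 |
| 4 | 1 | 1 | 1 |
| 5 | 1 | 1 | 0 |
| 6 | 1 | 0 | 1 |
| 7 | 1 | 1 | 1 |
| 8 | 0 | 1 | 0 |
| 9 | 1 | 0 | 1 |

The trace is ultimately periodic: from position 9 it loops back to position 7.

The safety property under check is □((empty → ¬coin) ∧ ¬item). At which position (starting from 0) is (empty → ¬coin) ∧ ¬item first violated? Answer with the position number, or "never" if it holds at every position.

2

Check (empty → ¬coin) ∧ ¬item at each position in order: 0 ✓, 1 ✓.
At position 2 the labels are {coin, empty}, so (empty → ¬coin) ∧ ¬item is false there. This is the first violation.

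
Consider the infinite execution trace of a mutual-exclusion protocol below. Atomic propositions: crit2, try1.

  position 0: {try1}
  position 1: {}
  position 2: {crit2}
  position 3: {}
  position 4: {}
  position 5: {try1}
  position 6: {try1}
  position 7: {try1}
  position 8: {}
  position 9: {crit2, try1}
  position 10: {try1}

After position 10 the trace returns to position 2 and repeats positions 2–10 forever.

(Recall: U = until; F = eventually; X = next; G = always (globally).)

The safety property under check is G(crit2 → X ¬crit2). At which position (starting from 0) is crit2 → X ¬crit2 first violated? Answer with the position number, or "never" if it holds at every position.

never

crit2 → X ¬crit2 holds at every position 0..10, and those are all the positions the trace ever visits, so the invariant G(crit2 → X ¬crit2) is never violated.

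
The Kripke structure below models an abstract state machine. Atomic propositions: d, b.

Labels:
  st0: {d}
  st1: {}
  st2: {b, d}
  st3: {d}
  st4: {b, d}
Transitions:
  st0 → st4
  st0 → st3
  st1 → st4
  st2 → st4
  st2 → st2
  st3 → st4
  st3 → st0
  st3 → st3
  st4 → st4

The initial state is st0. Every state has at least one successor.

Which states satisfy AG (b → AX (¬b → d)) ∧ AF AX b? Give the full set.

{st1, st2, st4}

States satisfying b → AX (¬b → d): {st0, st1, st2, st3, st4}.
States satisfying AG (b → AX (¬b → d)): {st0, st1, st2, st3, st4}.
States satisfying AX b: {st1, st2, st4}.
States satisfying AF AX b: {st1, st2, st4}.
States satisfying AG (b → AX (¬b → d)) ∧ AF AX b: {st1, st2, st4}.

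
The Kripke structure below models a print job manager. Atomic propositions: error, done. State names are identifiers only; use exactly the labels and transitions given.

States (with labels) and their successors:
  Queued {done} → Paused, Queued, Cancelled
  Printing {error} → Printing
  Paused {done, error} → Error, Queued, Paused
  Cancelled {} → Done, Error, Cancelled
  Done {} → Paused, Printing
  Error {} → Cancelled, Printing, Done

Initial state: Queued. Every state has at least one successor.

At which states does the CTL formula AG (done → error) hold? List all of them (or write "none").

{Printing}

States satisfying done → error: {Printing, Paused, Cancelled, Done, Error}.
States satisfying AG (done → error): {Printing}.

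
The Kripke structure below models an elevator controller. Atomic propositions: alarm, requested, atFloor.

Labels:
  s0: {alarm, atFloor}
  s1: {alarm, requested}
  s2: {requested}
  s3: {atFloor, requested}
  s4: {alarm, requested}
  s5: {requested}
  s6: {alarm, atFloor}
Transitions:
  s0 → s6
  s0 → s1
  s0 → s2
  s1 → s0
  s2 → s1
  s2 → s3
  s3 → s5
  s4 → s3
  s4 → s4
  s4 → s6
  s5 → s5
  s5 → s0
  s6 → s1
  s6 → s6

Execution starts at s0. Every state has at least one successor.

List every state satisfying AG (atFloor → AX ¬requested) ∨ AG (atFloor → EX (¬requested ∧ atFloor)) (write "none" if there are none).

States satisfying atFloor → AX ¬requested: {s1, s2, s4, s5}.
States satisfying AG (atFloor → AX ¬requested): ∅.
States satisfying atFloor → EX (¬requested ∧ atFloor): {s0, s1, s2, s4, s5, s6}.
States satisfying AG (atFloor → EX (¬requested ∧ atFloor)): ∅.
States satisfying AG (atFloor → AX ¬requested) ∨ AG (atFloor → EX (¬requested ∧ atFloor)): ∅.

none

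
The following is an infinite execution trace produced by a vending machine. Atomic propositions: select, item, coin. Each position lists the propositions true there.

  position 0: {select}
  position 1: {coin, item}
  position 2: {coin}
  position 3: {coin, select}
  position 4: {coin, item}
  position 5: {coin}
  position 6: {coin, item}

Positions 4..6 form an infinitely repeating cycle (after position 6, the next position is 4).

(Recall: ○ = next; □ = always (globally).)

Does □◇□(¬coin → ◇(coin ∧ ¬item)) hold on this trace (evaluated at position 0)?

◇□(¬coin → ◇(coin ∧ ¬item)) holds at every position 0..6, and those are all positions ever visited, so □◇□(¬coin → ◇(coin ∧ ¬item)) holds.

Yes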